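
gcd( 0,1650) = 1650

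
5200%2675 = 2525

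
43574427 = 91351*477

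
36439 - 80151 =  - 43712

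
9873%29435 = 9873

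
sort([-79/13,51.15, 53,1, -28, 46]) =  [ - 28, - 79/13, 1,46,51.15,53 ] 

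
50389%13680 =9349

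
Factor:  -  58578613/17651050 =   -  2^( - 1)*5^( - 2 )* 2551^1*22963^1*353021^( - 1 ) 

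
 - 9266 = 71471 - 80737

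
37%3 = 1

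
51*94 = 4794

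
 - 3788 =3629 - 7417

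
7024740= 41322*170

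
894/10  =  447/5 = 89.40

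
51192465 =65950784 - 14758319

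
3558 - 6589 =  - 3031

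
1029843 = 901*1143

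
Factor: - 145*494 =  -  71630 = -  2^1 * 5^1*13^1 * 19^1*29^1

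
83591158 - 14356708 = 69234450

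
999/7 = 999/7 = 142.71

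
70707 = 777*91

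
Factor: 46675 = 5^2 * 1867^1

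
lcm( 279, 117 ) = 3627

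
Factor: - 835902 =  - 2^1*3^2*46439^1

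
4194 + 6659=10853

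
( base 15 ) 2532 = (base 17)1a70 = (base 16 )1EF2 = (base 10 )7922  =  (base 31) 87H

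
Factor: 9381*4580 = 42964980 = 2^2*3^1  *5^1*53^1*59^1*229^1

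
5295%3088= 2207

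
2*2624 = 5248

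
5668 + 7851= 13519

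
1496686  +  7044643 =8541329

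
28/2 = 14= 14.00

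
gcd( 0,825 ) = 825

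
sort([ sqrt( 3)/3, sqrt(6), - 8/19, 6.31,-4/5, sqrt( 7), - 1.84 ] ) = [  -  1.84, - 4/5 , - 8/19 , sqrt(3) /3, sqrt (6),sqrt ( 7 ), 6.31 ] 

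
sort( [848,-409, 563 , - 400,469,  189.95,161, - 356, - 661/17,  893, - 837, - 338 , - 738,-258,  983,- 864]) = [- 864, - 837,-738, - 409, - 400, - 356,  -  338 , - 258,-661/17, 161,189.95 , 469,  563, 848, 893 , 983]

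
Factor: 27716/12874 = 338/157 = 2^1*13^2*157^( - 1 )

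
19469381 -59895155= - 40425774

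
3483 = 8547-5064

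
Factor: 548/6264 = 137/1566= 2^( - 1 )*3^( -3)*29^( - 1)*137^1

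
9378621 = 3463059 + 5915562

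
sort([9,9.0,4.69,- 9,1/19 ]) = [ - 9, 1/19,4.69, 9, 9.0 ]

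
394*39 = 15366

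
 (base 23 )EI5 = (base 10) 7825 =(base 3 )101201211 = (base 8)17221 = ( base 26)BEP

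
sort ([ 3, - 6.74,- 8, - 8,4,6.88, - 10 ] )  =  [ - 10,- 8, - 8 ,-6.74,3 , 4, 6.88]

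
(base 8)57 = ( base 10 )47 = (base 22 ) 23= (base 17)2D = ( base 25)1m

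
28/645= 28/645=0.04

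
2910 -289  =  2621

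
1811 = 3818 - 2007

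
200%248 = 200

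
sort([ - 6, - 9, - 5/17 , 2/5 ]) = [-9, - 6, - 5/17,2/5]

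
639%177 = 108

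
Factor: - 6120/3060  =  - 2 = - 2^1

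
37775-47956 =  - 10181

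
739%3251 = 739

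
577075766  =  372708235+204367531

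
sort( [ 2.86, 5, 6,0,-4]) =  [ - 4,0,2.86, 5, 6 ]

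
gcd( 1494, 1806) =6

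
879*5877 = 5165883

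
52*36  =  1872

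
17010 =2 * 8505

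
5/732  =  5/732 =0.01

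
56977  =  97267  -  40290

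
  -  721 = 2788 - 3509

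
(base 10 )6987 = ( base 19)106e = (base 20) H97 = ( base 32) 6QB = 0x1B4B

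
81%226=81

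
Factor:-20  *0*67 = 0^1 = 0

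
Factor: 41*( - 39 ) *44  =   - 2^2*3^1*11^1*13^1*41^1 = -70356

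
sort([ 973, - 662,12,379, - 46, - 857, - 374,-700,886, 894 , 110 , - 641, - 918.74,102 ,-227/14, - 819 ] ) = [ - 918.74, - 857, - 819,- 700, - 662 , - 641, - 374 , - 46, -227/14 , 12,102, 110, 379,886,894, 973] 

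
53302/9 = 53302/9  =  5922.44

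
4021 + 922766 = 926787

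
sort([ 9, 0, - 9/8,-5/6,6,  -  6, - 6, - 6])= [ - 6, - 6 ,-6,-9/8, - 5/6,0,6,9 ]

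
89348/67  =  1333 + 37/67 = 1333.55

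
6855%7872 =6855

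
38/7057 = 38/7057 = 0.01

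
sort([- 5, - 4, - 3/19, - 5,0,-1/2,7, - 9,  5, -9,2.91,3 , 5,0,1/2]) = [-9, - 9,-5,-5, - 4,-1/2,  -  3/19,0,0,  1/2,2.91, 3,5,5,7 ] 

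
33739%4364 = 3191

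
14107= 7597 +6510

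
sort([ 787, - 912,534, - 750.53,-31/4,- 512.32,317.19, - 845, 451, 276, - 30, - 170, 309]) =[ - 912,  -  845, - 750.53,-512.32,-170, - 30, - 31/4,276,309 , 317.19,451,534, 787 ] 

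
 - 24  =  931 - 955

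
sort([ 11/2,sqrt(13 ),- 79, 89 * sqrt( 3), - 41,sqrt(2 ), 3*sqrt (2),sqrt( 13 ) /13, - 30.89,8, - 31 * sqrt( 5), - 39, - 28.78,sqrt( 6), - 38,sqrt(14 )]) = [  -  79, - 31*sqrt(5), - 41, - 39, - 38, - 30.89, - 28.78  ,  sqrt( 13 ) /13, sqrt( 2), sqrt( 6 ), sqrt( 13), sqrt( 14 ),3*sqrt( 2), 11/2,8, 89*sqrt( 3 )]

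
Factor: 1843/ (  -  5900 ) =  - 2^( -2) * 5^( - 2 )*19^1*59^(-1 )*97^1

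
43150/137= 314 + 132/137 = 314.96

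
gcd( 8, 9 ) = 1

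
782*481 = 376142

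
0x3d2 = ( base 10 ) 978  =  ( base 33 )tl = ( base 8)1722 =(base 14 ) 4dc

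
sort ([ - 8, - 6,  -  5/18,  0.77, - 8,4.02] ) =[-8, - 8, - 6, - 5/18,0.77, 4.02 ]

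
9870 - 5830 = 4040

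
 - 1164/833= -2 + 502/833 = - 1.40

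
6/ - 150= -1 + 24/25 = - 0.04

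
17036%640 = 396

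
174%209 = 174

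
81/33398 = 81/33398 = 0.00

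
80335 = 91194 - 10859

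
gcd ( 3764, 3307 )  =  1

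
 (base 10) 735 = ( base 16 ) 2DF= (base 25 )14A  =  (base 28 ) q7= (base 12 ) 513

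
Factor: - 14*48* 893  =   - 600096 = - 2^5*3^1*7^1*19^1*47^1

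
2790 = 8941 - 6151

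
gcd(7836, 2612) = 2612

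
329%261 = 68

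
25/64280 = 5/12856 = 0.00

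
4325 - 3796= 529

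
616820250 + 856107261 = 1472927511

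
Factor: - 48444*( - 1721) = 2^2*3^1*11^1*367^1 * 1721^1 = 83372124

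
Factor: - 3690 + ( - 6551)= - 10241 = - 7^2 * 11^1*19^1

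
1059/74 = 14 + 23/74  =  14.31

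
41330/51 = 810 + 20/51 =810.39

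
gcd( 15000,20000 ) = 5000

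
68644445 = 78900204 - 10255759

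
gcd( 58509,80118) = 9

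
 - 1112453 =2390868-3503321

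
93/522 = 31/174 = 0.18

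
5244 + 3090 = 8334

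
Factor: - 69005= - 5^1*37^1*373^1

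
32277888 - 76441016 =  - 44163128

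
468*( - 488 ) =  - 228384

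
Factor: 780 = 2^2*3^1*5^1*13^1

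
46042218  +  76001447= 122043665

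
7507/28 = 7507/28=268.11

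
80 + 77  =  157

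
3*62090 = 186270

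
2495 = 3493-998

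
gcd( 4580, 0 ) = 4580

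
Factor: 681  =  3^1*227^1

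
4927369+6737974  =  11665343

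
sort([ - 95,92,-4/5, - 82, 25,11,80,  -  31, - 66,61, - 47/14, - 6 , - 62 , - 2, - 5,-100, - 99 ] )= [ - 100,- 99, - 95, - 82,- 66 ,-62, - 31,-6, - 5, - 47/14, - 2, -4/5, 11, 25,  61, 80, 92]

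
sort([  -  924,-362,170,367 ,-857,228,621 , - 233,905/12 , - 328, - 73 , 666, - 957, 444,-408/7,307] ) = [ - 957,-924, - 857,-362,-328,-233,-73, - 408/7,905/12,170,  228 , 307 , 367,444,  621,666]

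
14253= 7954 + 6299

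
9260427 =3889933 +5370494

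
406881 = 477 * 853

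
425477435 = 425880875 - 403440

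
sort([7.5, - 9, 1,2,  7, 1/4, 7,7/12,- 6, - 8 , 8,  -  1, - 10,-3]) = [ - 10, - 9,  -  8,-6,  -  3 , - 1,  1/4 , 7/12 , 1,2, 7,7 , 7.5, 8]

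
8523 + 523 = 9046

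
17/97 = 17/97 = 0.18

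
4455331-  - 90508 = 4545839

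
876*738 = 646488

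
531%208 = 115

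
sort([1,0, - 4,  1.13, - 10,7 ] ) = [ - 10, - 4 , 0,1, 1.13,7]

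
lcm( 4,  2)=4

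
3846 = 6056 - 2210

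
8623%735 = 538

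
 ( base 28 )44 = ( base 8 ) 164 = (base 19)62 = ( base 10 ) 116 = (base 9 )138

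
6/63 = 2/21 = 0.10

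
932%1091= 932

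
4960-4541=419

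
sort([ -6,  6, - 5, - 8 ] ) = [ - 8, - 6, - 5, 6]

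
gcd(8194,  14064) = 2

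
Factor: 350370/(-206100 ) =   -  17/10=- 2^(-1)*5^( - 1 )*17^1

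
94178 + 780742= 874920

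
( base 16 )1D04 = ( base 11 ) 5643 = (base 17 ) 18bg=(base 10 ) 7428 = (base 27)a53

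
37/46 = 37/46 = 0.80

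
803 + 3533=4336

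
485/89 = 485/89 = 5.45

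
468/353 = 1 + 115/353 = 1.33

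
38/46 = 19/23 = 0.83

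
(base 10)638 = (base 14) 338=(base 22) 170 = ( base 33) JB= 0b1001111110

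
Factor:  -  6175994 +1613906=  -  2^3*3^1*433^1  *  439^1 = -  4562088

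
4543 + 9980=14523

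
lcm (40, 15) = 120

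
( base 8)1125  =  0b1001010101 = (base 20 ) 19H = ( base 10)597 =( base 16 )255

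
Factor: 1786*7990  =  2^2 * 5^1*17^1*19^1*47^2 = 14270140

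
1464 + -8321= - 6857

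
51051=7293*7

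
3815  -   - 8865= 12680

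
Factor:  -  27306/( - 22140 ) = 37/30 = 2^ (-1 ) * 3^( - 1 ) *5^(-1)*37^1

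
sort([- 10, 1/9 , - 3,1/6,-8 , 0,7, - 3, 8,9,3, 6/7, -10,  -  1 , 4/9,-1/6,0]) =[  -  10,-10, - 8, - 3, - 3, - 1,-1/6, 0,0 , 1/9, 1/6,4/9,6/7,3, 7,8,9] 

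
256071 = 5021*51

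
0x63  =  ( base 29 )3C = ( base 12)83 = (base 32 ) 33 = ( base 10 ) 99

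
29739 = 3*9913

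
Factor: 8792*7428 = 65306976= 2^5*3^1*7^1*157^1*619^1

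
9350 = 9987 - 637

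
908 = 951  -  43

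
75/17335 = 15/3467 =0.00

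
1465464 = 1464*1001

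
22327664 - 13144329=9183335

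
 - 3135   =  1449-4584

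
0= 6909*0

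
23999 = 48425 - 24426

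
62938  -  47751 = 15187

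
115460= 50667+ 64793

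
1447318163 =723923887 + 723394276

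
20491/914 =20491/914 = 22.42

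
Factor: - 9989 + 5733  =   - 4256=- 2^5*7^1*19^1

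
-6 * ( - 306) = 1836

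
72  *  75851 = 5461272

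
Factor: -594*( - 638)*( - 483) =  -2^2*3^4 * 7^1*11^2 * 23^1*29^1 = -183043476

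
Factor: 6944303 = 6944303^1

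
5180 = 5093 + 87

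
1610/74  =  21  +  28/37 = 21.76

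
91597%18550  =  17397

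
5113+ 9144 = 14257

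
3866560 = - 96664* ( - 40) 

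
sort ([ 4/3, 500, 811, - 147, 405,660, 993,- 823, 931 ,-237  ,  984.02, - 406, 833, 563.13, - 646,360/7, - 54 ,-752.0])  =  [ - 823,-752.0, - 646, - 406, - 237 , - 147, - 54  ,  4/3, 360/7, 405, 500 , 563.13, 660, 811, 833, 931, 984.02,993 ]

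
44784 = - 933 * ( - 48) 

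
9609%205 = 179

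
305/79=3 + 68/79 = 3.86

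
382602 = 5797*66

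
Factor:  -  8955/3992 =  - 2^(-3)*3^2*  5^1*199^1*499^(-1)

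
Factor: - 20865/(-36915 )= 13/23  =  13^1*23^(-1)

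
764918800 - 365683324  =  399235476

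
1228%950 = 278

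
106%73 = 33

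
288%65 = 28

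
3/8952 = 1/2984 = 0.00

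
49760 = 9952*5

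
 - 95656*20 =-1913120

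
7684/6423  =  1 + 1261/6423 = 1.20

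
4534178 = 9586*473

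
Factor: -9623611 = - 1601^1 * 6011^1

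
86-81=5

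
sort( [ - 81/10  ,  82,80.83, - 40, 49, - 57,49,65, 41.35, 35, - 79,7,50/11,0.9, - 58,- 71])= [ - 79, -71,-58, - 57,  -  40, - 81/10, 0.9 , 50/11 , 7,35,41.35,49,49,65,80.83,82]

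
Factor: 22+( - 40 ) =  - 18=- 2^1 *3^2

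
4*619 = 2476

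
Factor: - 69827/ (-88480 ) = 2^( - 5 )*5^( -1)*7^( - 1 )*79^ (-1 )*69827^1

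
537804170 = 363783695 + 174020475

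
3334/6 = 1667/3 = 555.67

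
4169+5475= 9644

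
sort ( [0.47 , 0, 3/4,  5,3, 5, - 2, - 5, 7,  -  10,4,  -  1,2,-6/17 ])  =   [ - 10,-5,-2, - 1,- 6/17,0,0.47,3/4,2,3,4, 5,5  ,  7]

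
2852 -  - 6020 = 8872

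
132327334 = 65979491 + 66347843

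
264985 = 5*52997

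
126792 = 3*42264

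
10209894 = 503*20298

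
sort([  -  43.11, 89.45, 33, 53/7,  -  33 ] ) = [-43.11, - 33, 53/7,  33, 89.45] 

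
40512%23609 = 16903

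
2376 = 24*99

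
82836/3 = 27612 = 27612.00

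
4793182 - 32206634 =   -  27413452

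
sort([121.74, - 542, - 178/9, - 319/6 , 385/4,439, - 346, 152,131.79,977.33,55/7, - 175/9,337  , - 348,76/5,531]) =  [ - 542, - 348,  -  346,-319/6, - 178/9, - 175/9,55/7,76/5, 385/4,121.74,131.79,152,337,439,  531, 977.33 ]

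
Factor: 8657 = 11^1 * 787^1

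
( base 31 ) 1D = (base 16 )2C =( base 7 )62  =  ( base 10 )44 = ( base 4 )230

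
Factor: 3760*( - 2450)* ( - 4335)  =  39934020000= 2^5*3^1*5^4*7^2*17^2*47^1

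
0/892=0 = 0.00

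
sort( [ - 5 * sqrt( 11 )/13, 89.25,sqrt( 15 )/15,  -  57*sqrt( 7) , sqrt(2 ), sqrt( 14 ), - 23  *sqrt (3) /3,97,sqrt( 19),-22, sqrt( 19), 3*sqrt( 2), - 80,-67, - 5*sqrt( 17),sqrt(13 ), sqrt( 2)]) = [-57*sqrt(7), - 80, - 67, - 22,  -  5*sqrt( 17), - 23*sqrt( 3) /3, - 5*sqrt(11 )/13, sqrt ( 15)/15, sqrt( 2), sqrt( 2), sqrt( 13),sqrt( 14),3*sqrt(2 ), sqrt( 19 ), sqrt( 19 ),89.25,97 ] 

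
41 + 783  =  824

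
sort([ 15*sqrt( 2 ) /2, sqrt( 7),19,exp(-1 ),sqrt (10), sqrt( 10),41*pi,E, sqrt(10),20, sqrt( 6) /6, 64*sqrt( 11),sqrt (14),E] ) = [ exp ( - 1),sqrt(6) /6,sqrt( 7 ),E,E,sqrt( 10 ), sqrt (10),sqrt( 10),  sqrt( 14),  15*sqrt( 2 ) /2,  19,20,41*pi,64 * sqrt( 11) ]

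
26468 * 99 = 2620332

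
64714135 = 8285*7811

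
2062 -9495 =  - 7433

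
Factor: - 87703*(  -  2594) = 2^1*7^1*11^1*17^1*67^1*1297^1  =  227501582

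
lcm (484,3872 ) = 3872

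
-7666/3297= - 7666/3297 = - 2.33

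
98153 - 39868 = 58285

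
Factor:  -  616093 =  - 131^1*4703^1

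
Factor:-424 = -2^3*53^1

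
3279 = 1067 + 2212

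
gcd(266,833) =7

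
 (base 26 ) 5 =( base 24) 5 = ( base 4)11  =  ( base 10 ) 5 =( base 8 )5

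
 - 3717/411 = -1239/137=- 9.04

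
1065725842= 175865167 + 889860675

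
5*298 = 1490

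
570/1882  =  285/941 = 0.30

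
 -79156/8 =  - 19789/2 = - 9894.50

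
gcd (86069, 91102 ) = 1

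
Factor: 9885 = 3^1*5^1*659^1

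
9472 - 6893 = 2579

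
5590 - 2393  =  3197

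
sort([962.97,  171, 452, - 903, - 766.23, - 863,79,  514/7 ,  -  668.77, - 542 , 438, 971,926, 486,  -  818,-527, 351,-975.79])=[ - 975.79 ,  -  903, - 863,-818, - 766.23, - 668.77,-542, - 527,514/7, 79, 171,351, 438, 452 , 486,926,962.97,971]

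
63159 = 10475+52684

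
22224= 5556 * 4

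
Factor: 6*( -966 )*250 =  - 1449000 = - 2^3*3^2 * 5^3*7^1 * 23^1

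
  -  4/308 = - 1 + 76/77=- 0.01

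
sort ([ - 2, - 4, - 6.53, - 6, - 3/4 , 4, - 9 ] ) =[ - 9, - 6.53,-6 , - 4,  -  2, - 3/4,4]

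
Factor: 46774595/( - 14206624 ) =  - 2^( - 5)*5^1*7^1* 109^(-1 )*4073^( - 1)*1336417^1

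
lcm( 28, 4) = 28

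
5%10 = 5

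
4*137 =548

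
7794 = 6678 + 1116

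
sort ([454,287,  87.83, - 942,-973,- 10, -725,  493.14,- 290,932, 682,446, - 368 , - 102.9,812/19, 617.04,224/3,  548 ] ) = [- 973,-942, - 725, - 368,  -  290, - 102.9, - 10,812/19, 224/3, 87.83,287, 446,454  ,  493.14, 548, 617.04,682,932]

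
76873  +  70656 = 147529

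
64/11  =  64/11 = 5.82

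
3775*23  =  86825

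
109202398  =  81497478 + 27704920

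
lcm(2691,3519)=45747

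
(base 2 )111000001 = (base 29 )FE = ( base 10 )449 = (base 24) IH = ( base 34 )D7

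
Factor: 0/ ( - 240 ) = 0^1 = 0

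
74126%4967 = 4588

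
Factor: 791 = 7^1 * 113^1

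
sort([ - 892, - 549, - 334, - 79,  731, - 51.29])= [ - 892, - 549, - 334, - 79, - 51.29,  731]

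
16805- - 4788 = 21593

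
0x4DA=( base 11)A2A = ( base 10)1242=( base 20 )322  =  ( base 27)1j0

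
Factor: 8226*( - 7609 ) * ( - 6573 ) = 411414810282= 2^1*3^3*7^2*313^1*457^1*1087^1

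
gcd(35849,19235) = 1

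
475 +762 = 1237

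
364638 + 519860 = 884498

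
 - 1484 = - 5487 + 4003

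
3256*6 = 19536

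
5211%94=41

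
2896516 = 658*4402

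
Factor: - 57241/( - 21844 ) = 2^( - 2)*43^( - 1 )*127^(  -  1 )*57241^1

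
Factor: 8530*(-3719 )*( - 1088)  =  34514700160= 2^7* 5^1*17^1*853^1*3719^1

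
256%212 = 44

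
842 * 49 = 41258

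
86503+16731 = 103234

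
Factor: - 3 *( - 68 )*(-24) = -4896= - 2^5*3^2*17^1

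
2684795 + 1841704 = 4526499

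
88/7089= 88/7089 = 0.01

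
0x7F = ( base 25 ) 52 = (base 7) 241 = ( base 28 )4f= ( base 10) 127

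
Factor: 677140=2^2*5^1  *  33857^1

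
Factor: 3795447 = 3^1*71^1* 103^1*173^1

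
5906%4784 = 1122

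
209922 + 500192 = 710114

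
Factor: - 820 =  - 2^2*5^1 * 41^1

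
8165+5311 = 13476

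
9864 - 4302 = 5562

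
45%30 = 15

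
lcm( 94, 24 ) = 1128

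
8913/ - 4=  - 2229+ 3/4 = - 2228.25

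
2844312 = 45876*62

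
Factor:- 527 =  - 17^1*31^1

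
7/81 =7/81 = 0.09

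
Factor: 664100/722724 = 725/789 = 3^(-1)*5^2*29^1*263^(- 1) 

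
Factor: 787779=3^3*163^1 *179^1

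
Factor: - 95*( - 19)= 1805= 5^1*19^2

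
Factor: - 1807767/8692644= - 2^(-2)*3^1*13^1*17^( - 1)*15451^1*42611^(-1 ) = - 602589/2897548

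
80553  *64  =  5155392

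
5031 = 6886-1855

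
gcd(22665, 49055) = 5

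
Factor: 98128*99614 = 9774922592 = 2^5*6133^1 * 49807^1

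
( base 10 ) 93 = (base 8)135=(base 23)41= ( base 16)5D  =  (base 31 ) 30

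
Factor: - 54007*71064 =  - 3837953448 = - 2^3*3^3*7^1*47^1*53^1*1019^1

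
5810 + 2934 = 8744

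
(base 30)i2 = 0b1000011110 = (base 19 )19a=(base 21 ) 14h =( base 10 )542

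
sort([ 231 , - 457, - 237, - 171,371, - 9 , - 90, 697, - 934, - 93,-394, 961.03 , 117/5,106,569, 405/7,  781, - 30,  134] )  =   [ - 934, - 457, - 394, - 237 , - 171, - 93,-90,-30, - 9, 117/5, 405/7, 106, 134, 231,371, 569, 697,781 , 961.03]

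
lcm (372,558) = 1116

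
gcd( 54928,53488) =16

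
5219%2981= 2238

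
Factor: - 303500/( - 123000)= 2^( - 1 )*3^ ( - 1)*41^( - 1 ) * 607^1 = 607/246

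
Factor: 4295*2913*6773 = 84739271955= 3^1 * 5^1*13^1 * 521^1*859^1*971^1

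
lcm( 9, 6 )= 18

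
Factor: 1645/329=5^1 = 5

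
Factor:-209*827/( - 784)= 172843/784 = 2^( - 4 )*7^( - 2) * 11^1*19^1*827^1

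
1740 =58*30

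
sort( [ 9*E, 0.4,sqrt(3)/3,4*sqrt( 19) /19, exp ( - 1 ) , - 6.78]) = [  -  6.78,exp( - 1 ), 0.4, sqrt( 3)/3,4*sqrt(19 ) /19, 9*E ]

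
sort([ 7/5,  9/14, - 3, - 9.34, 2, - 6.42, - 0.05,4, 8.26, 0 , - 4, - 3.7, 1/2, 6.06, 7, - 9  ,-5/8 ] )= [  -  9.34, - 9, - 6.42, - 4, - 3.7, - 3, - 5/8, - 0.05 , 0,1/2  ,  9/14,7/5, 2, 4, 6.06,7, 8.26 ] 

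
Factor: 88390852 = 2^2*11^1*2008883^1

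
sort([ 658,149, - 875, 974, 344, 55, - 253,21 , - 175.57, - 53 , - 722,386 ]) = [ - 875, - 722, - 253, - 175.57 , - 53 , 21,  55, 149,344, 386,658, 974] 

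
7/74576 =7/74576 = 0.00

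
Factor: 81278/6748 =40639/3374= 2^(  -  1)*7^(  -  1 )*241^ ( - 1 )*40639^1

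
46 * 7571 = 348266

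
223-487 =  -264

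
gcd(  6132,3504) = 876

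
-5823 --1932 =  - 3891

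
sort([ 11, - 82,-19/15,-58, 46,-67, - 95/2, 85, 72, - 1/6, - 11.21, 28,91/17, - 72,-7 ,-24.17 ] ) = [  -  82,-72, - 67,-58, - 95/2 ,-24.17,  -  11.21,-7,-19/15, - 1/6, 91/17,11, 28, 46,72,85] 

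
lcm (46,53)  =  2438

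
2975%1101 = 773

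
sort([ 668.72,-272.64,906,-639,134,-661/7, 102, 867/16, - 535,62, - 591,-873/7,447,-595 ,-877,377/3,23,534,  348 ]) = [ - 877,  -  639,-595,-591,-535, - 272.64,-873/7,- 661/7, 23,867/16,62,102,377/3, 134,348, 447 , 534,668.72, 906]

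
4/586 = 2/293=0.01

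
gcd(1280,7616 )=64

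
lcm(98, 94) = 4606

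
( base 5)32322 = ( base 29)2i8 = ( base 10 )2212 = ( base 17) 7b2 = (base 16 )8a4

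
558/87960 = 93/14660  =  0.01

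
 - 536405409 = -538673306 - -2267897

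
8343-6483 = 1860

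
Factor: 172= 2^2*43^1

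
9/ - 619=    - 9/619 = - 0.01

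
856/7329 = 856/7329=0.12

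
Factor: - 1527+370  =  - 13^1*89^1 = -1157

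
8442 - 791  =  7651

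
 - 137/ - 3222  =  137/3222 = 0.04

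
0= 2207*0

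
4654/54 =86 + 5/27 = 86.19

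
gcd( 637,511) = 7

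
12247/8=12247/8 = 1530.88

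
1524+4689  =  6213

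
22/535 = 22/535 = 0.04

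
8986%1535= 1311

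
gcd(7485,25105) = 5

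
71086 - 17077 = 54009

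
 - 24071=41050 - 65121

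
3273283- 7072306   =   - 3799023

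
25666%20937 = 4729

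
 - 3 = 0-3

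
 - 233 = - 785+552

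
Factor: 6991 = 6991^1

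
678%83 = 14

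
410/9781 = 410/9781 = 0.04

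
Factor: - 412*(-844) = 2^4*103^1*211^1 = 347728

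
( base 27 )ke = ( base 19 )1a3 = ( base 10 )554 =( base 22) 134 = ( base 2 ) 1000101010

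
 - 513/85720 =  - 513/85720 = -  0.01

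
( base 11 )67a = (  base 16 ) 32d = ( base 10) 813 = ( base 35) N8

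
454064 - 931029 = - 476965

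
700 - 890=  - 190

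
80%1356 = 80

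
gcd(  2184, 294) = 42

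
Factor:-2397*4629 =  - 11095713 = - 3^2*17^1*47^1*1543^1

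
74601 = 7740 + 66861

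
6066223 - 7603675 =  - 1537452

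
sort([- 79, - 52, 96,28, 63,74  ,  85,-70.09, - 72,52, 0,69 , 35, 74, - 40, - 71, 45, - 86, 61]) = [  -  86, - 79, - 72, - 71, - 70.09, - 52, - 40, 0, 28, 35, 45,52,61, 63, 69, 74, 74 , 85, 96 ] 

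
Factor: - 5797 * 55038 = - 319055286 = - 2^1*3^1*11^1*17^1*31^1*9173^1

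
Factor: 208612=2^2*52153^1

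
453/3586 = 453/3586 = 0.13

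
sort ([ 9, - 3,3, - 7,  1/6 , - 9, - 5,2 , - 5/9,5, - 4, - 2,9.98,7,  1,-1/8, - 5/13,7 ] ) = [- 9,-7,-5, - 4,- 3, - 2, - 5/9, - 5/13, - 1/8,1/6, 1,2,3,5,7, 7, 9, 9.98 ] 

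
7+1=8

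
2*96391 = 192782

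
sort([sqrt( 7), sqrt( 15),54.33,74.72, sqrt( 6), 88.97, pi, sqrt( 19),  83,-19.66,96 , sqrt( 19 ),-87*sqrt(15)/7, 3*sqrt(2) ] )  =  [-87*sqrt( 15)/7, - 19.66,sqrt( 6 ), sqrt( 7) , pi , sqrt( 15 ), 3*sqrt ( 2),sqrt( 19),sqrt( 19), 54.33,74.72,83 , 88.97,96]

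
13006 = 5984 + 7022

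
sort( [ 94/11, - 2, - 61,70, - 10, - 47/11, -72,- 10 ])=[ - 72, - 61, - 10, - 10, - 47/11,-2, 94/11,70] 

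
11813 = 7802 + 4011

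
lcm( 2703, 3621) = 191913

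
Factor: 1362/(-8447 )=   -  2^1 * 3^1*227^1*8447^( - 1 ) 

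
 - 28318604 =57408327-85726931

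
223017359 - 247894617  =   - 24877258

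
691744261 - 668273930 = 23470331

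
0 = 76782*0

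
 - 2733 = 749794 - 752527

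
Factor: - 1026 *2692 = -2^3*3^3*19^1 * 673^1= - 2761992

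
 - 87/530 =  - 1+443/530=   - 0.16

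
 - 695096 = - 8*86887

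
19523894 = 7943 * 2458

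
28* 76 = 2128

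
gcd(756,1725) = 3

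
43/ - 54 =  - 43/54 = - 0.80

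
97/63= 97/63 = 1.54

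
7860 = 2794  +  5066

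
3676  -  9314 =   -  5638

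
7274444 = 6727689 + 546755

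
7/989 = 7/989=0.01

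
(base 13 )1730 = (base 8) 6533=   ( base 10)3419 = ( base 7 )12653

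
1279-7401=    - 6122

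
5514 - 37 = 5477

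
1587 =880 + 707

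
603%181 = 60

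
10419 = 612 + 9807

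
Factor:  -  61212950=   -  2^1 * 5^2 *1224259^1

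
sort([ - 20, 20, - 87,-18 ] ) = [ - 87, -20, - 18, 20] 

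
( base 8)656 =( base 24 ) hm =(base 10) 430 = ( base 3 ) 120221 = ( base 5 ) 3210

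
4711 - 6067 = - 1356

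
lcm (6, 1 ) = 6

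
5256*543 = 2854008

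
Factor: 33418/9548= 2^( - 1)*7^1= 7/2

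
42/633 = 14/211 =0.07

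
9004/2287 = 3 + 2143/2287 = 3.94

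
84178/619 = 84178/619 = 135.99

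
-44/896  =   - 11/224=- 0.05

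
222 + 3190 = 3412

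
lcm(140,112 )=560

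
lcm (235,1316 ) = 6580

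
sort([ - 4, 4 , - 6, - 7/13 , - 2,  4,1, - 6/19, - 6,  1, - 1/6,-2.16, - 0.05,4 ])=[ - 6 , - 6, -4, -2.16, - 2,- 7/13,-6/19, - 1/6, - 0.05,1,1, 4 , 4, 4]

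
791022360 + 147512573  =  938534933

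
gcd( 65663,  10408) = 1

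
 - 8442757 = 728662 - 9171419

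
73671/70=1052 +31/70 = 1052.44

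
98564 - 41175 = 57389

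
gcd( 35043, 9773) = 1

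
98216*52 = 5107232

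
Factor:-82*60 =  - 2^3*3^1 * 5^1*41^1 = - 4920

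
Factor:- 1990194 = -2^1*3^1*409^1 * 811^1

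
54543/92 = 54543/92 = 592.86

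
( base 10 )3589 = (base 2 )111000000101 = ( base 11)2773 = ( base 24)65D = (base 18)b17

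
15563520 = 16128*965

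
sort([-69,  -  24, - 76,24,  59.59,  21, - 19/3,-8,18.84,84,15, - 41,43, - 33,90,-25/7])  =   [  -  76, - 69, - 41, - 33, - 24, - 8 , - 19/3, - 25/7,15,18.84 , 21, 24, 43,59.59, 84, 90 ] 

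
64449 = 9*7161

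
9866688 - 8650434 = 1216254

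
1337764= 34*39346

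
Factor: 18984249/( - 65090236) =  - 2^( - 2) * 3^2*19^1*67^1*1103^( - 1 )*1657^1*14753^( - 1) 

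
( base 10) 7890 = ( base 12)4696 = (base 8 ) 17322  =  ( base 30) 8n0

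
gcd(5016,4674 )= 114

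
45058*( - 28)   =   - 1261624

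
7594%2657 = 2280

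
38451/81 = 474+ 19/27 = 474.70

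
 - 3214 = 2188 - 5402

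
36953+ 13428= 50381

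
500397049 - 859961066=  - 359564017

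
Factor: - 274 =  - 2^1 * 137^1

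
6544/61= 6544/61 = 107.28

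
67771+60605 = 128376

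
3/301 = 3/301  =  0.01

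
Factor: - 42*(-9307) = 2^1*3^1*7^1*41^1*227^1  =  390894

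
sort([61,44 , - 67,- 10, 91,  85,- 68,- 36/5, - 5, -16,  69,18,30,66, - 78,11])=[ - 78,- 68,-67, - 16 ,  -  10,-36/5,- 5,11 , 18,30, 44, 61, 66,69,  85,  91 ]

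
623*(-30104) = - 18754792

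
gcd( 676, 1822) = 2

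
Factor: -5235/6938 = -2^(- 1 )*3^1 * 5^1 *349^1*3469^( - 1)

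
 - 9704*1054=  - 10228016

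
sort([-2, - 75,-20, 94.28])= [ - 75,-20,-2,94.28 ] 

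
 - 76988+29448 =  - 47540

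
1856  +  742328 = 744184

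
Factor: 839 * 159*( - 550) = - 2^1*3^1*5^2 * 11^1*53^1*839^1 = -73370550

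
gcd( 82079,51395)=1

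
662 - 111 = 551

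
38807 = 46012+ - 7205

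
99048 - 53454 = 45594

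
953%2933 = 953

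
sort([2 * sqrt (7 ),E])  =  [ E,2 * sqrt( 7) ] 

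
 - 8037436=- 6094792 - 1942644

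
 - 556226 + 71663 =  - 484563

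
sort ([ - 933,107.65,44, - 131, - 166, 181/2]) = [ - 933, - 166, -131, 44, 181/2, 107.65]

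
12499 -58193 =-45694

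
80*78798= 6303840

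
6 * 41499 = 248994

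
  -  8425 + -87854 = -96279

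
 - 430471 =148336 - 578807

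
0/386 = 0 = 0.00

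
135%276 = 135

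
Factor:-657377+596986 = - 60391 = -131^1*461^1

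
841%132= 49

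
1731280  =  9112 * 190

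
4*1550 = 6200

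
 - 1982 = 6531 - 8513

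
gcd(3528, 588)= 588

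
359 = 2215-1856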